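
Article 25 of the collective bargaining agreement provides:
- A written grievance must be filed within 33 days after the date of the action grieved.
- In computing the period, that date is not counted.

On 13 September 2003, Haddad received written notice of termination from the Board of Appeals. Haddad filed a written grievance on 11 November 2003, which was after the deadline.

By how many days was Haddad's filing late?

26 days

33 days after 13 September 2003 is October 16, 2003.
The deadline is October 16, 2003; from October 16, 2003 to November 11, 2003 is 26 days.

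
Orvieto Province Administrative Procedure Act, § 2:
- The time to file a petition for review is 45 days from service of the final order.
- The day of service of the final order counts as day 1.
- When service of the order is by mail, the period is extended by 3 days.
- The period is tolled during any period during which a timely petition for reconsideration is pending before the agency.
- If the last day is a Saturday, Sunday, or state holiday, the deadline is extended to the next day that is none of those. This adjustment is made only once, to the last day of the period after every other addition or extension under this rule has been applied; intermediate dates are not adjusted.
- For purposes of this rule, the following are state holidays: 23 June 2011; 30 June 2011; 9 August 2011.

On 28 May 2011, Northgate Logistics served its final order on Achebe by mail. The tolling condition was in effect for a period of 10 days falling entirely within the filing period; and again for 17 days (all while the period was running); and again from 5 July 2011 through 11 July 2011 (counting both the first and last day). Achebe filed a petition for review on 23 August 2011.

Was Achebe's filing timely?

No

Counting 28 May 2011 as day 1, day 45 is July 11, 2011.
Service was by mail, adding 3 days: July 11, 2011 + 3 days = July 14, 2011.
Tolling adds 10 days: July 14, 2011 + 10 days = July 24, 2011.
Tolling adds 17 days: July 24, 2011 + 17 days = August 10, 2011.
From July 5, 2011 through July 11, 2011 inclusive is 7 days; tolling adds 7 days: August 10, 2011 + 7 days = August 17, 2011.
August 17, 2011 is a Wednesday and not a state holiday, so no extension applies.
The deadline is August 17, 2011; the filing on August 23, 2011 is after that date.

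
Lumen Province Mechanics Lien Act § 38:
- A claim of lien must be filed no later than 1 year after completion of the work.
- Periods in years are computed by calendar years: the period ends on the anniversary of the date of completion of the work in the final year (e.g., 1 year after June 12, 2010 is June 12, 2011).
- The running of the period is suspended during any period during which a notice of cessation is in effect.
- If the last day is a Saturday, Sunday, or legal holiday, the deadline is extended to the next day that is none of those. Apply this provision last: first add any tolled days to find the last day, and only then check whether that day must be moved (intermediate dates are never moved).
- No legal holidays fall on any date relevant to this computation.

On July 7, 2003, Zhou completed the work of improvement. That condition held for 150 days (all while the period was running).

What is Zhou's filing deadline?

December 6, 2004

1 year after July 7, 2003 is July 7, 2004.
Tolling adds 150 days: July 7, 2004 + 150 days = December 4, 2004.
December 4, 2004 is Saturday; December 5, 2004 is Sunday. The next qualifying day is December 6, 2004.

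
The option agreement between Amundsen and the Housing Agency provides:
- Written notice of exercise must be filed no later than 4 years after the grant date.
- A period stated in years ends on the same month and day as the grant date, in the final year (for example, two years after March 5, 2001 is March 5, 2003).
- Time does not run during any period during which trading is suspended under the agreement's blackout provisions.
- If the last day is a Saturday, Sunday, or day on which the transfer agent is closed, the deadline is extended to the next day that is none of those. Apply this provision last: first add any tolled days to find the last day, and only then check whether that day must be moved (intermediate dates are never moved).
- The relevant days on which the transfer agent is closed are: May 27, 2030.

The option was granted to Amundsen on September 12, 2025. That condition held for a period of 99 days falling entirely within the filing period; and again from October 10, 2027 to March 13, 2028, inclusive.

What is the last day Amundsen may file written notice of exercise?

May 28, 2030

4 years after September 12, 2025 is September 12, 2029.
Tolling adds 99 days: September 12, 2029 + 99 days = December 20, 2029.
From October 10, 2027 through March 13, 2028 inclusive is 156 days; tolling adds 156 days: December 20, 2029 + 156 days = May 25, 2030.
May 25, 2030 is Saturday; May 26, 2030 is Sunday; May 27, 2030 is a listed holiday. The next qualifying day is May 28, 2030.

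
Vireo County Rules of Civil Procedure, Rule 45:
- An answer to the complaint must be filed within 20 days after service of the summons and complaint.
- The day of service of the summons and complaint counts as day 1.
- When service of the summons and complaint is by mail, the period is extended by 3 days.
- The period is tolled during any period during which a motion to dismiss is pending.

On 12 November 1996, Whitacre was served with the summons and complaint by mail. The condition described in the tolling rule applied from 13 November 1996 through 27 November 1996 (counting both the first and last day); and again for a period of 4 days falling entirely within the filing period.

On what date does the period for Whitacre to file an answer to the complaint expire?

December 23, 1996

Counting 12 November 1996 as day 1, day 20 is December 1, 1996.
Service was by mail, adding 3 days: December 1, 1996 + 3 days = December 4, 1996.
From November 13, 1996 through November 27, 1996 inclusive is 15 days; tolling adds 15 days: December 4, 1996 + 15 days = December 19, 1996.
Tolling adds 4 days: December 19, 1996 + 4 days = December 23, 1996.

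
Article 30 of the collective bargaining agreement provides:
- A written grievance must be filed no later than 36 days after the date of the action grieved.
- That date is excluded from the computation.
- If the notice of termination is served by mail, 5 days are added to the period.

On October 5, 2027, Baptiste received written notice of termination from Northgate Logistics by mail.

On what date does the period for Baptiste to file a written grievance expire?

November 15, 2027

36 days after October 5, 2027 is November 10, 2027.
Service was by mail, adding 5 days: November 10, 2027 + 5 days = November 15, 2027.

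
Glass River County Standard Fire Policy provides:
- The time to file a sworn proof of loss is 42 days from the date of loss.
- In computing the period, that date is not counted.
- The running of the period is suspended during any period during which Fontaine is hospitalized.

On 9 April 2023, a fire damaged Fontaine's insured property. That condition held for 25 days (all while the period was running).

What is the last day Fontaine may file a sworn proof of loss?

42 days after 9 April 2023 is May 21, 2023.
Tolling adds 25 days: May 21, 2023 + 25 days = June 15, 2023.

June 15, 2023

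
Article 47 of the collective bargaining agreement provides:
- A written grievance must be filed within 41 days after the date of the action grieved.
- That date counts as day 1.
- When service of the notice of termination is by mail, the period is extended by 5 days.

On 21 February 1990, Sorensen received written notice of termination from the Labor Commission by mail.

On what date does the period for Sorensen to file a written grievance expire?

Counting 21 February 1990 as day 1, day 41 is April 2, 1990.
Service was by mail, adding 5 days: April 2, 1990 + 5 days = April 7, 1990.

April 7, 1990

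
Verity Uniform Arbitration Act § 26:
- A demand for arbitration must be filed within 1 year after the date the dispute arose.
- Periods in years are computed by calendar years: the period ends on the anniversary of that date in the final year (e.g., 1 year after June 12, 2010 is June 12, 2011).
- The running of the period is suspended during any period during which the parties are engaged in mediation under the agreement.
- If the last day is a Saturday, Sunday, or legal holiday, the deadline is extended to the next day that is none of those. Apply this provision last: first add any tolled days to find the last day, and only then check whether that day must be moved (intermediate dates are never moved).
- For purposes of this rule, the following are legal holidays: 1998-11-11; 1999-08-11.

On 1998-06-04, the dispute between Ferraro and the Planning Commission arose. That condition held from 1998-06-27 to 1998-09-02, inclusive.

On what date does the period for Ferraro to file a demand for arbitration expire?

1 year after 1998-06-04 is June 4, 1999.
From June 27, 1998 through September 2, 1998 inclusive is 68 days; tolling adds 68 days: June 4, 1999 + 68 days = August 11, 1999.
August 11, 1999 is a listed holiday. The next qualifying day is August 12, 1999.

August 12, 1999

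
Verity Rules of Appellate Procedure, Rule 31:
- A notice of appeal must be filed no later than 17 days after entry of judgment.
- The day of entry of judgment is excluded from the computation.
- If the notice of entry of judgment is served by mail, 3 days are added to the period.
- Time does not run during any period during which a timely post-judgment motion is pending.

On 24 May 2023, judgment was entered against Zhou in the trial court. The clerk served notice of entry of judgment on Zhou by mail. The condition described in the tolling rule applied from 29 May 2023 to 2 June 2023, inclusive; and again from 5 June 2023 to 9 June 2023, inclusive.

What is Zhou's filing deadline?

17 days after 24 May 2023 is June 10, 2023.
Service was by mail, adding 3 days: June 10, 2023 + 3 days = June 13, 2023.
From May 29, 2023 through June 2, 2023 inclusive is 5 days; tolling adds 5 days: June 13, 2023 + 5 days = June 18, 2023.
From June 5, 2023 through June 9, 2023 inclusive is 5 days; tolling adds 5 days: June 18, 2023 + 5 days = June 23, 2023.

June 23, 2023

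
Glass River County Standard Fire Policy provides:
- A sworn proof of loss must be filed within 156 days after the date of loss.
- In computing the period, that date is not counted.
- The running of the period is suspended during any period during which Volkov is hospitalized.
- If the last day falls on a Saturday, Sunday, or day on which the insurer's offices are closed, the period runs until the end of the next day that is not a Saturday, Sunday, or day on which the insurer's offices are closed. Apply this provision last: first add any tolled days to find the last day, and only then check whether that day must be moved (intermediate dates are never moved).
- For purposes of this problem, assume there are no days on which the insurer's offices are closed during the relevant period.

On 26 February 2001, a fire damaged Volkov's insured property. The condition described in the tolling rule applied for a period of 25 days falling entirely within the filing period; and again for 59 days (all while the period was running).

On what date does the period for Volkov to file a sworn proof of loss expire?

156 days after 26 February 2001 is August 1, 2001.
Tolling adds 25 days: August 1, 2001 + 25 days = August 26, 2001.
Tolling adds 59 days: August 26, 2001 + 59 days = October 24, 2001.
October 24, 2001 is a Wednesday and not a day on which the insurer's offices are closed, so no extension applies.

October 24, 2001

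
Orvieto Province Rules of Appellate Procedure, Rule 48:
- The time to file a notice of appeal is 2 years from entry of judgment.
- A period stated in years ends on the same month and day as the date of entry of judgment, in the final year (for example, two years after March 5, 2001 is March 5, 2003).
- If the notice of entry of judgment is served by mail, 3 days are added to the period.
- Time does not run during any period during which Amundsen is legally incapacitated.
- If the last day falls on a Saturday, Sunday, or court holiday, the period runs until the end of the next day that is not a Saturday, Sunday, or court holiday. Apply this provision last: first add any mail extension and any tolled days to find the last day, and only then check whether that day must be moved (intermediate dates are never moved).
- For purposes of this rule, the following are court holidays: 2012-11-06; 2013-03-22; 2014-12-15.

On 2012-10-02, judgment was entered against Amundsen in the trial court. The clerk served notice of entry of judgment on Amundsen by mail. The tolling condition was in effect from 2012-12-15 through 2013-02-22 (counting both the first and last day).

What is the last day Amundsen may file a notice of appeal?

December 16, 2014

2 years after 2012-10-02 is October 2, 2014.
Service was by mail, adding 3 days: October 2, 2014 + 3 days = October 5, 2014.
From December 15, 2012 through February 22, 2013 inclusive is 70 days; tolling adds 70 days: October 5, 2014 + 70 days = December 14, 2014.
December 14, 2014 is Sunday; December 15, 2014 is a listed holiday. The next qualifying day is December 16, 2014.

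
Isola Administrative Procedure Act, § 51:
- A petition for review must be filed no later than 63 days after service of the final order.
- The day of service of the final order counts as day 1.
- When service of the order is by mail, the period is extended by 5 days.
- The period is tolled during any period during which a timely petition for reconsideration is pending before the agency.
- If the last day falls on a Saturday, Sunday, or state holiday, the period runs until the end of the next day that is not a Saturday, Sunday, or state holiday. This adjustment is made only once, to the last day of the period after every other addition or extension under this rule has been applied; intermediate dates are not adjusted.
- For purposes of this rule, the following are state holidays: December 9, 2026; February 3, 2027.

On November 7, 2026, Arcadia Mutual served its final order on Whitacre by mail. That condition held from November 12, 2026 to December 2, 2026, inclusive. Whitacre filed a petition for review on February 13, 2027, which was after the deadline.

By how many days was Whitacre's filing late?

Counting November 7, 2026 as day 1, day 63 is January 8, 2027.
Service was by mail, adding 5 days: January 8, 2027 + 5 days = January 13, 2027.
From November 12, 2026 through December 2, 2026 inclusive is 21 days; tolling adds 21 days: January 13, 2027 + 21 days = February 3, 2027.
February 3, 2027 is a listed holiday. The next qualifying day is February 4, 2027.
The deadline is February 4, 2027; from February 4, 2027 to February 13, 2027 is 9 days.

9 days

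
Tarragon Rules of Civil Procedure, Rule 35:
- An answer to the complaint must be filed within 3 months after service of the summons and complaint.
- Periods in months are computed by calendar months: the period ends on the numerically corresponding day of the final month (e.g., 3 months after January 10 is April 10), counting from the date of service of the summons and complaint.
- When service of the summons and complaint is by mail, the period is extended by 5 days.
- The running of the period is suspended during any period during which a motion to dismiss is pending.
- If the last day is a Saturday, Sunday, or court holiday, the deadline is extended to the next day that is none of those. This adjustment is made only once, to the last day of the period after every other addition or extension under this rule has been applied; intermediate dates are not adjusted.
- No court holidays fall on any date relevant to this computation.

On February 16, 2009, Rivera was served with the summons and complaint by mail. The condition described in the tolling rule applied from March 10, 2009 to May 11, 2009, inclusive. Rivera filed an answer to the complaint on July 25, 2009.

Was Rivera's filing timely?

3 months after February 16, 2009 is May 16, 2009.
Service was by mail, adding 5 days: May 16, 2009 + 5 days = May 21, 2009.
From March 10, 2009 through May 11, 2009 inclusive is 63 days; tolling adds 63 days: May 21, 2009 + 63 days = July 23, 2009.
July 23, 2009 is a Thursday and not a court holiday, so no extension applies.
The deadline is July 23, 2009; the filing on July 25, 2009 is after that date.

No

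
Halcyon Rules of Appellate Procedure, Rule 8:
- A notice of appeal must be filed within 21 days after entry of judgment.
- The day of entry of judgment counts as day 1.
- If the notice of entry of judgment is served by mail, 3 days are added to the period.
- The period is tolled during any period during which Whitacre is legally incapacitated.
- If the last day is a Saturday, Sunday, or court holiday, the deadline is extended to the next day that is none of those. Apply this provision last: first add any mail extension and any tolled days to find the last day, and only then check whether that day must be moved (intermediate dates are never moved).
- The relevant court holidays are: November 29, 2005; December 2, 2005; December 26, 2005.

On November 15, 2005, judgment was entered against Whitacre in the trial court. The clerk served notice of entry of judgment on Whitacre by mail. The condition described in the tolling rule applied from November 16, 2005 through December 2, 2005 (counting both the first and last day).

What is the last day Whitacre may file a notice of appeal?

December 27, 2005

Counting November 15, 2005 as day 1, day 21 is December 5, 2005.
Service was by mail, adding 3 days: December 5, 2005 + 3 days = December 8, 2005.
From November 16, 2005 through December 2, 2005 inclusive is 17 days; tolling adds 17 days: December 8, 2005 + 17 days = December 25, 2005.
December 25, 2005 is Sunday; December 26, 2005 is a listed holiday. The next qualifying day is December 27, 2005.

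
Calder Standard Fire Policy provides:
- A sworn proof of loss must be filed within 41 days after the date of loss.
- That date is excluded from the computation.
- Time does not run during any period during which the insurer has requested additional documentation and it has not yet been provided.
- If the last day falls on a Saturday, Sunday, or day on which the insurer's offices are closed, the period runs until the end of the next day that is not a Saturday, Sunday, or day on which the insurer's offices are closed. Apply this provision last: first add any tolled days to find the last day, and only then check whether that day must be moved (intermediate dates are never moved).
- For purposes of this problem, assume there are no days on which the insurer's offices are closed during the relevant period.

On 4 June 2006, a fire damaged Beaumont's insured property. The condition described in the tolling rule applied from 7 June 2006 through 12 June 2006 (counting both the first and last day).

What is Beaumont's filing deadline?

July 21, 2006

41 days after 4 June 2006 is July 15, 2006.
From June 7, 2006 through June 12, 2006 inclusive is 6 days; tolling adds 6 days: July 15, 2006 + 6 days = July 21, 2006.
July 21, 2006 is a Friday and not a day on which the insurer's offices are closed, so no extension applies.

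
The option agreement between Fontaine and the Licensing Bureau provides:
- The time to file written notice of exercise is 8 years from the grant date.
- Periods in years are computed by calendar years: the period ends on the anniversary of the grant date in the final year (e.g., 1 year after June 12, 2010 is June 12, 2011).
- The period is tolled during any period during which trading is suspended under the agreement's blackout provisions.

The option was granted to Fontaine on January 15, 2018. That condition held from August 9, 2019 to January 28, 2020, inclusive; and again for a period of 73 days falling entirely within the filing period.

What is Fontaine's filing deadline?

September 18, 2026

8 years after January 15, 2018 is January 15, 2026.
From August 9, 2019 through January 28, 2020 inclusive is 173 days; tolling adds 173 days: January 15, 2026 + 173 days = July 7, 2026.
Tolling adds 73 days: July 7, 2026 + 73 days = September 18, 2026.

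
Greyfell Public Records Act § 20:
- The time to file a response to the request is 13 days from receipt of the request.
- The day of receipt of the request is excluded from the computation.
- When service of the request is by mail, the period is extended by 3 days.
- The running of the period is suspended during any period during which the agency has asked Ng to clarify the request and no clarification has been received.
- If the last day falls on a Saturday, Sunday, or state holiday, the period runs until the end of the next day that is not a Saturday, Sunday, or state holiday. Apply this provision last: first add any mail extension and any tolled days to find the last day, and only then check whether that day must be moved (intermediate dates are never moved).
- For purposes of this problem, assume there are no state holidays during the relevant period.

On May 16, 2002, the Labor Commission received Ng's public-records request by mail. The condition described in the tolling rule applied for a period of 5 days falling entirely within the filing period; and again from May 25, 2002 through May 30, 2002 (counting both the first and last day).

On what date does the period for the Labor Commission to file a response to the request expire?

June 12, 2002

13 days after May 16, 2002 is May 29, 2002.
Service was by mail, adding 3 days: May 29, 2002 + 3 days = June 1, 2002.
Tolling adds 5 days: June 1, 2002 + 5 days = June 6, 2002.
From May 25, 2002 through May 30, 2002 inclusive is 6 days; tolling adds 6 days: June 6, 2002 + 6 days = June 12, 2002.
June 12, 2002 is a Wednesday and not a state holiday, so no extension applies.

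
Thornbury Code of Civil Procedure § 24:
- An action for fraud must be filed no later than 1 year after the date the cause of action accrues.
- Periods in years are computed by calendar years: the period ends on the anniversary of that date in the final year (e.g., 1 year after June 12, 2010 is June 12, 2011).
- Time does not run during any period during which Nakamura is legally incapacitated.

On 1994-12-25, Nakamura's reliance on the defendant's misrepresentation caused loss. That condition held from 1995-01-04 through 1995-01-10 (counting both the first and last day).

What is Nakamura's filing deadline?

January 1, 1996

1 year after 1994-12-25 is December 25, 1995.
From January 4, 1995 through January 10, 1995 inclusive is 7 days; tolling adds 7 days: December 25, 1995 + 7 days = January 1, 1996.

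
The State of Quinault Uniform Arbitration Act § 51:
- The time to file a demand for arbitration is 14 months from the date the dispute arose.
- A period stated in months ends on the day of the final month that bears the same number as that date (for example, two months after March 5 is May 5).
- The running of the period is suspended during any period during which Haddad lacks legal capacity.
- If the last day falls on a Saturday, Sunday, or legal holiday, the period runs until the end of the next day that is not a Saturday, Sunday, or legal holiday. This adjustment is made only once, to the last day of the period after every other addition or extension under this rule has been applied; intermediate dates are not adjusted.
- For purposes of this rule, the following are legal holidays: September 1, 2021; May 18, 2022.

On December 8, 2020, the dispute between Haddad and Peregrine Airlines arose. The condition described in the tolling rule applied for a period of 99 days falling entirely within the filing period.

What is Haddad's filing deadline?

14 months after December 8, 2020 is February 8, 2022.
Tolling adds 99 days: February 8, 2022 + 99 days = May 18, 2022.
May 18, 2022 is a listed holiday. The next qualifying day is May 19, 2022.

May 19, 2022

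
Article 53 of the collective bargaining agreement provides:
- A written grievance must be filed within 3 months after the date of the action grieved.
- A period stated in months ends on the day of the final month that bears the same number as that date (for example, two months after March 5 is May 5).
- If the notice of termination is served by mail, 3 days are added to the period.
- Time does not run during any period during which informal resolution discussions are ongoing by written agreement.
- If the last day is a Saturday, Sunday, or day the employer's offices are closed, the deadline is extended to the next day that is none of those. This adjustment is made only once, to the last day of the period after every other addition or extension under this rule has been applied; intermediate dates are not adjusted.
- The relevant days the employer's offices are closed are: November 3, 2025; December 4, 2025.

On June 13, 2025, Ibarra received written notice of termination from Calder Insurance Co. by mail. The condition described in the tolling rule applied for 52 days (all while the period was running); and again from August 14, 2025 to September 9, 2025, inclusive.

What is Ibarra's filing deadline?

3 months after June 13, 2025 is September 13, 2025.
Service was by mail, adding 3 days: September 13, 2025 + 3 days = September 16, 2025.
Tolling adds 52 days: September 16, 2025 + 52 days = November 7, 2025.
From August 14, 2025 through September 9, 2025 inclusive is 27 days; tolling adds 27 days: November 7, 2025 + 27 days = December 4, 2025.
December 4, 2025 is a listed holiday. The next qualifying day is December 5, 2025.

December 5, 2025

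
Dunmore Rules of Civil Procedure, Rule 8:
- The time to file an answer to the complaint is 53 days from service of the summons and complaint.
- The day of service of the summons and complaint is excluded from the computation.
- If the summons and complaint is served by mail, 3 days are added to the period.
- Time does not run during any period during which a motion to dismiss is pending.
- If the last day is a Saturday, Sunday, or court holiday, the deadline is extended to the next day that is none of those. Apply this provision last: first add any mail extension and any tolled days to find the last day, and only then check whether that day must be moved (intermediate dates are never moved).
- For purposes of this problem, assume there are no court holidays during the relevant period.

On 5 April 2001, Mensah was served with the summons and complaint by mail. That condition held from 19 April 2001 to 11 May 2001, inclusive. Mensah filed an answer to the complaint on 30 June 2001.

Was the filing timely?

No

53 days after 5 April 2001 is May 28, 2001.
Service was by mail, adding 3 days: May 28, 2001 + 3 days = May 31, 2001.
From April 19, 2001 through May 11, 2001 inclusive is 23 days; tolling adds 23 days: May 31, 2001 + 23 days = June 23, 2001.
June 23, 2001 is Saturday; June 24, 2001 is Sunday. The next qualifying day is June 25, 2001.
The deadline is June 25, 2001; the filing on June 30, 2001 is after that date.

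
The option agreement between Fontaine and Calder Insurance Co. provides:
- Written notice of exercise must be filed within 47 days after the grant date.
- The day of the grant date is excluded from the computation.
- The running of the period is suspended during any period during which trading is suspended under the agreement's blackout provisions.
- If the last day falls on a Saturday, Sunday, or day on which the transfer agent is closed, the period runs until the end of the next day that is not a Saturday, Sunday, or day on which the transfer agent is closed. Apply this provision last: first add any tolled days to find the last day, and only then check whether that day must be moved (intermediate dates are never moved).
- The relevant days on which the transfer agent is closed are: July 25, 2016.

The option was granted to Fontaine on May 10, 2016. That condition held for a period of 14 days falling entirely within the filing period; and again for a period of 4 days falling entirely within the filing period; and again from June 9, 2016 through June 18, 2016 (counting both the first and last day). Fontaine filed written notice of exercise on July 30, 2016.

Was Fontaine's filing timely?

47 days after May 10, 2016 is June 26, 2016.
Tolling adds 14 days: June 26, 2016 + 14 days = July 10, 2016.
Tolling adds 4 days: July 10, 2016 + 4 days = July 14, 2016.
From June 9, 2016 through June 18, 2016 inclusive is 10 days; tolling adds 10 days: July 14, 2016 + 10 days = July 24, 2016.
July 24, 2016 is Sunday; July 25, 2016 is a listed holiday. The next qualifying day is July 26, 2016.
The deadline is July 26, 2016; the filing on July 30, 2016 is after that date.

No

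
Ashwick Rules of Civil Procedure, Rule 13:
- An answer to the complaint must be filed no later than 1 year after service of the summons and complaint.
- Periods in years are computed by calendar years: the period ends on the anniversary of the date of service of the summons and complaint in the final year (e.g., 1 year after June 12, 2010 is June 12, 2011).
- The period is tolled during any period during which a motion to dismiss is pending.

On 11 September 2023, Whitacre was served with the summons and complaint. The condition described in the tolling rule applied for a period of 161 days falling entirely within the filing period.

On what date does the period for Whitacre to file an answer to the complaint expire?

February 19, 2025

1 year after 11 September 2023 is September 11, 2024.
Tolling adds 161 days: September 11, 2024 + 161 days = February 19, 2025.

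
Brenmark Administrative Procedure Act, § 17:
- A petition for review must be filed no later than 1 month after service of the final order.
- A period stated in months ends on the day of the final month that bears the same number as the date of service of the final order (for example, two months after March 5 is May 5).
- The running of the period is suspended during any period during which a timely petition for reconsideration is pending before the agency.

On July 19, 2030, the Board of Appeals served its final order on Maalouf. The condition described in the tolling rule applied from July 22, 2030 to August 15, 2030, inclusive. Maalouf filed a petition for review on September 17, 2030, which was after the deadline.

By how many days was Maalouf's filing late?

1 month after July 19, 2030 is August 19, 2030.
From July 22, 2030 through August 15, 2030 inclusive is 25 days; tolling adds 25 days: August 19, 2030 + 25 days = September 13, 2030.
The deadline is September 13, 2030; from September 13, 2030 to September 17, 2030 is 4 days.

4 days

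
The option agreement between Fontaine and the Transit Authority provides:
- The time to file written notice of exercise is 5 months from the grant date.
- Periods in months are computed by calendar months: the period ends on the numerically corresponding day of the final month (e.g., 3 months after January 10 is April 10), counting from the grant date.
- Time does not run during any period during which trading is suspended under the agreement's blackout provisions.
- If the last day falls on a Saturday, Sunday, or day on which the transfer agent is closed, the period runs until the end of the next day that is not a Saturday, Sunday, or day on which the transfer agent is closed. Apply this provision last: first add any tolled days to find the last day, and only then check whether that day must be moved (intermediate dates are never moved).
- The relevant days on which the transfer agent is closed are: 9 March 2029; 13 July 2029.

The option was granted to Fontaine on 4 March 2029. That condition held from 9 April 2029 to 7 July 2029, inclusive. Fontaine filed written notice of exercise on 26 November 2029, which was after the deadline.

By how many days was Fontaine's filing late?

5 months after 4 March 2029 is August 4, 2029.
From April 9, 2029 through July 7, 2029 inclusive is 90 days; tolling adds 90 days: August 4, 2029 + 90 days = November 2, 2029.
November 2, 2029 is a Friday and not a day on which the transfer agent is closed, so no extension applies.
The deadline is November 2, 2029; from November 2, 2029 to November 26, 2029 is 24 days.

24 days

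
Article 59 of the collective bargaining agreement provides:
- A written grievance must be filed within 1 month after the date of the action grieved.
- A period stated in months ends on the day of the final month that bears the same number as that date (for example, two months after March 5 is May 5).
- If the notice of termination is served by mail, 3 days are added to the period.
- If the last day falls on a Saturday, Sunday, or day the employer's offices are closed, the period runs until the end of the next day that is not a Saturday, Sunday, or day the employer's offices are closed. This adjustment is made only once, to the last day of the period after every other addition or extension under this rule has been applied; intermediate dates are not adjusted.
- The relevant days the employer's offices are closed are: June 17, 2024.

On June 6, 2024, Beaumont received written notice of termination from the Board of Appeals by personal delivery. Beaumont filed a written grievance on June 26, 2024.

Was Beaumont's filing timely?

1 month after June 6, 2024 is July 6, 2024.
Service was not by mail, so no mail extension applies.
July 6, 2024 is Saturday; July 7, 2024 is Sunday. The next qualifying day is July 8, 2024.
The deadline is July 8, 2024; the filing on June 26, 2024 is on or before that date.

Yes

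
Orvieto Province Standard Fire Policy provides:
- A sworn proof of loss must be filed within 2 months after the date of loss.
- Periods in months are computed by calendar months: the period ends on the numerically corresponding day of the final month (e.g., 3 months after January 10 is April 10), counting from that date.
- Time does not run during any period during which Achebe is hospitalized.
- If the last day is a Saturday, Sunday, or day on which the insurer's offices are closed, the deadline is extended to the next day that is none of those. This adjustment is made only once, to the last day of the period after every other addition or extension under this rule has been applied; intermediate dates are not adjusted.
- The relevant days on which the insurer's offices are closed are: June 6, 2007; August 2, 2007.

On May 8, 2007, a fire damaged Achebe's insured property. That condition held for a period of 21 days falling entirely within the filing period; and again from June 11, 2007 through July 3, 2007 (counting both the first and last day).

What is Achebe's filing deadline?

August 21, 2007

2 months after May 8, 2007 is July 8, 2007.
Tolling adds 21 days: July 8, 2007 + 21 days = July 29, 2007.
From June 11, 2007 through July 3, 2007 inclusive is 23 days; tolling adds 23 days: July 29, 2007 + 23 days = August 21, 2007.
August 21, 2007 is a Tuesday and not a day on which the insurer's offices are closed, so no extension applies.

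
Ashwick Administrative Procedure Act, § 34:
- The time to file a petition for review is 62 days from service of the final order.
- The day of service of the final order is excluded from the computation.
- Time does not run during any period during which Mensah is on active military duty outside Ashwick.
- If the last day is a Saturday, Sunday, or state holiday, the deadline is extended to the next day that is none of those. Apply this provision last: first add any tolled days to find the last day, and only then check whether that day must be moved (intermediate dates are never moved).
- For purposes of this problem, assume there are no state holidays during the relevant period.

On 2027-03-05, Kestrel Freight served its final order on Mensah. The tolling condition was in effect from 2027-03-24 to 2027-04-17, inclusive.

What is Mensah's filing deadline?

May 31, 2027

62 days after 2027-03-05 is May 6, 2027.
From March 24, 2027 through April 17, 2027 inclusive is 25 days; tolling adds 25 days: May 6, 2027 + 25 days = May 31, 2027.
May 31, 2027 is a Monday and not a state holiday, so no extension applies.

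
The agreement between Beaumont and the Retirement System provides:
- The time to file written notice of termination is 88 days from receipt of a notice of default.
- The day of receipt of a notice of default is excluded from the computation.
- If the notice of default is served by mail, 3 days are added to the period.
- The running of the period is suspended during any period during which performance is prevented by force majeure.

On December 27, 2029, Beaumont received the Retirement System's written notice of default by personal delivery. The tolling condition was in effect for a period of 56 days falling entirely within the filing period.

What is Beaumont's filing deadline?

May 20, 2030

88 days after December 27, 2029 is March 25, 2030.
Service was not by mail, so no mail extension applies.
Tolling adds 56 days: March 25, 2030 + 56 days = May 20, 2030.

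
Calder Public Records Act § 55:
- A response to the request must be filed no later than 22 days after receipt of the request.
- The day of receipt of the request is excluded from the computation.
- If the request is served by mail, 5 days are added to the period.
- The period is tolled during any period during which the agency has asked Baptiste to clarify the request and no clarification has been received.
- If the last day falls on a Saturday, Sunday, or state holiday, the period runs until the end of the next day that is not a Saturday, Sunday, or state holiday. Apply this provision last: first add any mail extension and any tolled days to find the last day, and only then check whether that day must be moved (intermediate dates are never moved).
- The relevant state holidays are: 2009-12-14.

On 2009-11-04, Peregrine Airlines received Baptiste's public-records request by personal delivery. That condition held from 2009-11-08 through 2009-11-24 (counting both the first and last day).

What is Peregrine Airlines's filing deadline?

December 15, 2009

22 days after 2009-11-04 is November 26, 2009.
Service was not by mail, so no mail extension applies.
From November 8, 2009 through November 24, 2009 inclusive is 17 days; tolling adds 17 days: November 26, 2009 + 17 days = December 13, 2009.
December 13, 2009 is Sunday; December 14, 2009 is a listed holiday. The next qualifying day is December 15, 2009.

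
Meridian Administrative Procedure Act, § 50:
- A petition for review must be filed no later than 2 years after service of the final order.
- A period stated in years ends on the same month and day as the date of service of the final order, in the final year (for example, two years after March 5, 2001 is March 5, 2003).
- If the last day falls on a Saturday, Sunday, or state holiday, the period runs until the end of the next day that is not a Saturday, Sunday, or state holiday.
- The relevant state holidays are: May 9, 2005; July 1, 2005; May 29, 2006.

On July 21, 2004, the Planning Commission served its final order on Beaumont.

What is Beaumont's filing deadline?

July 21, 2006

2 years after July 21, 2004 is July 21, 2006.
July 21, 2006 is a Friday and not a state holiday, so no extension applies.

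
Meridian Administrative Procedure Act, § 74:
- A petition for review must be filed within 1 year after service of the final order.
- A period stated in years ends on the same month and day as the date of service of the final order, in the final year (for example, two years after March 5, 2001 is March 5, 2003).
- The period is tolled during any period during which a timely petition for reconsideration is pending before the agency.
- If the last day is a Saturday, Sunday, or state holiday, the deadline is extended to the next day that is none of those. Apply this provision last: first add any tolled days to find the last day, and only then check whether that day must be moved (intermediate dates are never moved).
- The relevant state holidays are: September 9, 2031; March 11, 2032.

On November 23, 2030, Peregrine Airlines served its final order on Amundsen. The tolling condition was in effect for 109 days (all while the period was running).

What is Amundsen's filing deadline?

March 12, 2032

1 year after November 23, 2030 is November 23, 2031.
Tolling adds 109 days: November 23, 2031 + 109 days = March 11, 2032.
March 11, 2032 is a listed holiday. The next qualifying day is March 12, 2032.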